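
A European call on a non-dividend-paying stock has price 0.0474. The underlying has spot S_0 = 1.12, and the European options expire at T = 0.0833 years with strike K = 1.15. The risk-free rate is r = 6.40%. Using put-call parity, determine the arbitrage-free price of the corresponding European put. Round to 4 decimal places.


Put-call parity: C - P = S_0 * exp(-qT) - K * exp(-rT).
S_0 * exp(-qT) = 1.1200 * 1.00000000 = 1.12000000
K * exp(-rT) = 1.1500 * 0.99468299 = 1.14388543
P = C - S*exp(-qT) + K*exp(-rT)
P = 0.0474 - 1.12000000 + 1.14388543 = 0.0713

Answer: Put price = 0.0713


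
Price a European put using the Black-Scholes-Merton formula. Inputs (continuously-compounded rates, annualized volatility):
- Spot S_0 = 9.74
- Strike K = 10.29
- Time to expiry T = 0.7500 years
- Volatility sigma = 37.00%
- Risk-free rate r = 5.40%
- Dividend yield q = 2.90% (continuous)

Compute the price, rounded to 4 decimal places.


Answer: Price = 1.4188

Derivation:
d1 = (ln(S/K) + (r - q + 0.5*sigma^2) * T) / (sigma * sqrt(T)) = 0.04729924
d2 = d1 - sigma * sqrt(T) = -0.27313016
exp(-rT) = 0.96030916; exp(-qT) = 0.97848483
P = K * exp(-rT) * N(-d2) - S_0 * exp(-qT) * N(-d1)
N(-d1) = 0.48113737; N(-d2) = 0.60762342
P = 10.2900 * 0.96030916 * 0.60762342 - 9.7400 * 0.97848483 * 0.48113737 = 1.4188


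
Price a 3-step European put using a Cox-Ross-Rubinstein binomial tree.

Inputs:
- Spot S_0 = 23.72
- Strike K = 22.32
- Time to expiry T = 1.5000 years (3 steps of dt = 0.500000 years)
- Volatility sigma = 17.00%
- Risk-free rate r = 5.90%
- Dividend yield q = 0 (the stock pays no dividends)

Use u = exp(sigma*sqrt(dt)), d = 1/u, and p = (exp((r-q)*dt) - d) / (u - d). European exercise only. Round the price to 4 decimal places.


Answer: Price = V(0,0) = 0.6993

Derivation:
dt = T/N = 0.500000
u = exp(sigma*sqrt(dt)) = 1.127732; d = 1/u = 0.886736
p = (exp((r-q)*dt) - d) / (u - d) = 0.594216
Discount per step: exp(-r*dt) = 0.970931
Stock lattice S(k, i) with i counting down-moves:
  k=0: S(0,0) = 23.7200
  k=1: S(1,0) = 26.7498; S(1,1) = 21.0334
  k=2: S(2,0) = 30.1666; S(2,1) = 23.7200; S(2,2) = 18.6510
  k=3: S(3,0) = 34.0198; S(3,1) = 26.7498; S(3,2) = 21.0334; S(3,3) = 16.5386
Terminal payoffs V(N, i) = max(K - S_T, 0):
  V(3,0) = 0.000000; V(3,1) = 0.000000; V(3,2) = 1.286626; V(3,3) = 5.781448
Backward induction: V(k, i) = exp(-r*dt) * [p * V(k+1, i) + (1-p) * V(k+1, i+1)].
  V(2,0) = exp(-r*dt) * [p*0.000000 + (1-p)*0.000000] = 0.000000
  V(2,1) = exp(-r*dt) * [p*0.000000 + (1-p)*1.286626] = 0.506915
  V(2,2) = exp(-r*dt) * [p*1.286626 + (1-p)*5.781448] = 3.020130
  V(1,0) = exp(-r*dt) * [p*0.000000 + (1-p)*0.506915] = 0.199718
  V(1,1) = exp(-r*dt) * [p*0.506915 + (1-p)*3.020130] = 1.482356
  V(0,0) = exp(-r*dt) * [p*0.199718 + (1-p)*1.482356] = 0.699256


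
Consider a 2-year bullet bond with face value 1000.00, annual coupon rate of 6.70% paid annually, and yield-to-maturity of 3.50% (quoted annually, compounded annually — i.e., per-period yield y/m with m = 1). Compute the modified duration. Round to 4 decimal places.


Coupon per period c = face * coupon_rate / m = 67.000000
Periods per year m = 1; per-period yield y/m = 0.035000
Number of cashflows N = 2
Cashflows (t years, CF_t, discount factor 1/(1+y/m)^(m*t), PV):
  t = 1.0000: CF_t = 67.000000, DF = 0.966184, PV = 64.734300
  t = 2.0000: CF_t = 1067.000000, DF = 0.933511, PV = 996.055917
Price P = sum_t PV_t = 1060.790217
First compute Macaulay numerator sum_t t * PV_t:
  t * PV_t at t = 1.0000: 64.734300
  t * PV_t at t = 2.0000: 1992.111835
Macaulay duration D = 2056.846134 / 1060.790217 = 1.938975
Modified duration = D / (1 + y/m) = 1.938975 / (1 + 0.035000) = 1.873406

Answer: Modified duration = 1.8734


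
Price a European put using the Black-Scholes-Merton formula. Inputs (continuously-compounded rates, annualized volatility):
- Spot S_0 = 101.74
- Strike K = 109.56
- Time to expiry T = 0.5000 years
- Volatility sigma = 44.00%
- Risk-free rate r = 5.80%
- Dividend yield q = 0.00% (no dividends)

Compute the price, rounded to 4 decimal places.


d1 = (ln(S/K) + (r - q + 0.5*sigma^2) * T) / (sigma * sqrt(T)) = 0.01076151
d2 = d1 - sigma * sqrt(T) = -0.30036548
exp(-rT) = 0.97141646; exp(-qT) = 1.00000000
P = K * exp(-rT) * N(-d2) - S_0 * exp(-qT) * N(-d1)
N(-d1) = 0.49570686; N(-d2) = 0.61805080
P = 109.5600 * 0.97141646 * 0.61805080 - 101.7400 * 1.00000000 * 0.49570686 = 15.3449

Answer: Price = 15.3449


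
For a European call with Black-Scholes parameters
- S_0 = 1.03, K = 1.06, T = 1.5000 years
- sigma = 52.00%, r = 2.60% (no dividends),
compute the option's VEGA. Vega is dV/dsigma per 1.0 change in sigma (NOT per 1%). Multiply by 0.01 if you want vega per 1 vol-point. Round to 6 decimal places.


Answer: Vega = 0.475864

Derivation:
d1 = 0.3345907115; d2 = -0.3022766216
phi(d1) = 0.3772247915; exp(-qT) = 1.0000000000; exp(-rT) = 0.9617507091
Vega = S * exp(-qT) * phi(d1) * sqrt(T) = 1.0300 * 1.0000000000 * 0.3772247915 * 1.2247448714 = 0.475864


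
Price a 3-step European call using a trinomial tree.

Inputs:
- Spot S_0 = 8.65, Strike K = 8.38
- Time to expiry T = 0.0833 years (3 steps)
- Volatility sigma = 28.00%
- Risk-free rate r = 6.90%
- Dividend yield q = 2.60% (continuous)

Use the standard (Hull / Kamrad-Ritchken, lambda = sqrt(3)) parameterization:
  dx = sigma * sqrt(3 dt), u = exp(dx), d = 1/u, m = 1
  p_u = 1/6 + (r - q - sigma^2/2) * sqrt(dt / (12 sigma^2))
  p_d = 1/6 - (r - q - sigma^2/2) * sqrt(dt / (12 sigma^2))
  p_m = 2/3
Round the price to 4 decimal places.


Answer: Price = V(0,0) = 0.4564

Derivation:
dt = T/N = 0.027767; dx = sigma*sqrt(3*dt) = 0.080813
u = exp(dx) = 1.084168; d = 1/u = 0.922366
p_u = 0.167319, p_m = 0.666667, p_d = 0.166014
Discount per step: exp(-r*dt) = 0.998086
Stock lattice S(k, j) with j the centered position index:
  k=0: S(0,+0) = 8.6500
  k=1: S(1,-1) = 7.9785; S(1,+0) = 8.6500; S(1,+1) = 9.3781
  k=2: S(2,-2) = 7.3591; S(2,-1) = 7.9785; S(2,+0) = 8.6500; S(2,+1) = 9.3781; S(2,+2) = 10.1674
  k=3: S(3,-3) = 6.7878; S(3,-2) = 7.3591; S(3,-1) = 7.9785; S(3,+0) = 8.6500; S(3,+1) = 9.3781; S(3,+2) = 10.1674; S(3,+3) = 11.0232
Terminal payoffs V(N, j) = max(S_T - K, 0):
  V(3,-3) = 0.000000; V(3,-2) = 0.000000; V(3,-1) = 0.000000; V(3,+0) = 0.270000; V(3,+1) = 0.998053; V(3,+2) = 1.787385; V(3,+3) = 2.643154
Backward induction: V(k, j) = exp(-r*dt) * [p_u * V(k+1, j+1) + p_m * V(k+1, j) + p_d * V(k+1, j-1)]
  V(2,-2) = exp(-r*dt) * [p_u*0.000000 + p_m*0.000000 + p_d*0.000000] = 0.000000
  V(2,-1) = exp(-r*dt) * [p_u*0.270000 + p_m*0.000000 + p_d*0.000000] = 0.045090
  V(2,+0) = exp(-r*dt) * [p_u*0.998053 + p_m*0.270000 + p_d*0.000000] = 0.346330
  V(2,+1) = exp(-r*dt) * [p_u*1.787385 + p_m*0.998053 + p_d*0.270000] = 1.007325
  V(2,+2) = exp(-r*dt) * [p_u*2.643154 + p_m*1.787385 + p_d*0.998053] = 1.796087
  V(1,-1) = exp(-r*dt) * [p_u*0.346330 + p_m*0.045090 + p_d*0.000000] = 0.087839
  V(1,+0) = exp(-r*dt) * [p_u*1.007325 + p_m*0.346330 + p_d*0.045090] = 0.406138
  V(1,+1) = exp(-r*dt) * [p_u*1.796087 + p_m*1.007325 + p_d*0.346330] = 1.027595
  V(0,+0) = exp(-r*dt) * [p_u*1.027595 + p_m*0.406138 + p_d*0.087839] = 0.456403


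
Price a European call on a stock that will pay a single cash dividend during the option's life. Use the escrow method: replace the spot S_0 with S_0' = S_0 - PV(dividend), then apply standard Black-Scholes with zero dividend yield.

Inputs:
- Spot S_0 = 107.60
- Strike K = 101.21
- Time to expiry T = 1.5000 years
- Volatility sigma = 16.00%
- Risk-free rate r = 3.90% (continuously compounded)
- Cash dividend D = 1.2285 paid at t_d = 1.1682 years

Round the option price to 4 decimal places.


PV(D) = D * exp(-r * t_d) = 1.2285 * 0.95546246 = 1.17378564
S_0' = S_0 - PV(D) = 107.6000 - 1.17378564 = 106.42621436
d1 = (ln(S_0'/K) + (r + sigma^2/2)*T) / (sigma*sqrt(T)) = 0.65296434
d2 = d1 - sigma*sqrt(T) = 0.45700516
exp(-rT) = 0.94317824
N(d1) = 0.74311037; N(d2) = 0.67616633
C = S_0' * N(d1) - K * exp(-rT) * N(d2) = 106.42621436 * 0.74311037 - 101.2100 * 0.94317824 * 0.67616633 = 14.5402

Answer: Price = 14.5402


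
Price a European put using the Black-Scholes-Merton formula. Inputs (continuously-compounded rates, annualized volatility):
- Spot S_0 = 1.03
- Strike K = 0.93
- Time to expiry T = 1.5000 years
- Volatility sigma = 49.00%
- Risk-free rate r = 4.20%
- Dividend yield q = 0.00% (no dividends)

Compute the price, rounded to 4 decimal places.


Answer: Price = 0.1542

Derivation:
d1 = (ln(S/K) + (r - q + 0.5*sigma^2) * T) / (sigma * sqrt(T)) = 0.57522100
d2 = d1 - sigma * sqrt(T) = -0.02490399
exp(-rT) = 0.93894347; exp(-qT) = 1.00000000
P = K * exp(-rT) * N(-d2) - S_0 * exp(-qT) * N(-d1)
N(-d1) = 0.28257092; N(-d2) = 0.50993423
P = 0.9300 * 0.93894347 * 0.50993423 - 1.0300 * 1.00000000 * 0.28257092 = 0.1542


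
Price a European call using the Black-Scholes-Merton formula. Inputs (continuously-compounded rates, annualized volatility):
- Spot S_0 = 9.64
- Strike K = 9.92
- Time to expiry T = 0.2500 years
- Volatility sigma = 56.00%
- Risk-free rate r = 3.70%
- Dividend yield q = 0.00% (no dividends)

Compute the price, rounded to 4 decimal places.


Answer: Price = 0.9921

Derivation:
d1 = (ln(S/K) + (r - q + 0.5*sigma^2) * T) / (sigma * sqrt(T)) = 0.07077924
d2 = d1 - sigma * sqrt(T) = -0.20922076
exp(-rT) = 0.99079265; exp(-qT) = 1.00000000
C = S_0 * exp(-qT) * N(d1) - K * exp(-rT) * N(d2)
N(d1) = 0.52821327; N(d2) = 0.41713795
C = 9.6400 * 1.00000000 * 0.52821327 - 9.9200 * 0.99079265 * 0.41713795 = 0.9921


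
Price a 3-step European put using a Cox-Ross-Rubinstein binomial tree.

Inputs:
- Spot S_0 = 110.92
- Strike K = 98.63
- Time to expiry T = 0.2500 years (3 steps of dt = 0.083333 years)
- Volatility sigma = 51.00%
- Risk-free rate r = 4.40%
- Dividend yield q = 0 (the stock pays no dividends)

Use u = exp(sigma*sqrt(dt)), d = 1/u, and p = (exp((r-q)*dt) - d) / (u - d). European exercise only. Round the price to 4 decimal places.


Answer: Price = V(0,0) = 5.0169

Derivation:
dt = T/N = 0.083333
u = exp(sigma*sqrt(dt)) = 1.158614; d = 1/u = 0.863100
p = (exp((r-q)*dt) - d) / (u - d) = 0.475691
Discount per step: exp(-r*dt) = 0.996340
Stock lattice S(k, i) with i counting down-moves:
  k=0: S(0,0) = 110.9200
  k=1: S(1,0) = 128.5134; S(1,1) = 95.7351
  k=2: S(2,0) = 148.8975; S(2,1) = 110.9200; S(2,2) = 82.6290
  k=3: S(3,0) = 172.5147; S(3,1) = 128.5134; S(3,2) = 95.7351; S(3,3) = 71.3171
Terminal payoffs V(N, i) = max(K - S_T, 0):
  V(3,0) = 0.000000; V(3,1) = 0.000000; V(3,2) = 2.894910; V(3,3) = 27.312890
Backward induction: V(k, i) = exp(-r*dt) * [p * V(k+1, i) + (1-p) * V(k+1, i+1)].
  V(2,0) = exp(-r*dt) * [p*0.000000 + (1-p)*0.000000] = 0.000000
  V(2,1) = exp(-r*dt) * [p*0.000000 + (1-p)*2.894910] = 1.512273
  V(2,2) = exp(-r*dt) * [p*2.894910 + (1-p)*27.312890] = 15.640029
  V(1,0) = exp(-r*dt) * [p*0.000000 + (1-p)*1.512273] = 0.789996
  V(1,1) = exp(-r*dt) * [p*1.512273 + (1-p)*15.640029] = 8.886940
  V(0,0) = exp(-r*dt) * [p*0.789996 + (1-p)*8.886940] = 5.016869


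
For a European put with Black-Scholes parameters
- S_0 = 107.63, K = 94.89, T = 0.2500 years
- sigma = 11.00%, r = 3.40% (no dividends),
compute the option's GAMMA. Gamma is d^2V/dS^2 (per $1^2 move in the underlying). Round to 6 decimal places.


Answer: Gamma = 0.003170

Derivation:
d1 = 2.4726107871; d2 = 2.4176107871
phi(d1) = 0.0187635225; exp(-qT) = 1.0000000000; exp(-rT) = 0.9915360229
Gamma = exp(-qT) * phi(d1) / (S * sigma * sqrt(T)) = 1.0000000000 * 0.0187635225 / (107.6300 * 0.1100 * 0.5000000000) = 0.003170


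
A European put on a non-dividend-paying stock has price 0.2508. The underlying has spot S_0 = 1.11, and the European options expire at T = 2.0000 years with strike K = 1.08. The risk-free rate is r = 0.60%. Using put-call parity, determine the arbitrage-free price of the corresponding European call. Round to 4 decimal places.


Put-call parity: C - P = S_0 * exp(-qT) - K * exp(-rT).
S_0 * exp(-qT) = 1.1100 * 1.00000000 = 1.11000000
K * exp(-rT) = 1.0800 * 0.98807171 = 1.06711745
C = P + S*exp(-qT) - K*exp(-rT)
C = 0.2508 + 1.11000000 - 1.06711745 = 0.2937

Answer: Call price = 0.2937


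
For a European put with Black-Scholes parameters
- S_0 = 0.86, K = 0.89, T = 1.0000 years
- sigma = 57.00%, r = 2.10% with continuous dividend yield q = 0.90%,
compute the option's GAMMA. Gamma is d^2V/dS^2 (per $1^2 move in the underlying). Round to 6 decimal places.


Answer: Gamma = 0.782525

Derivation:
d1 = 0.2458963623; d2 = -0.3241036377
phi(d1) = 0.3870617478; exp(-qT) = 0.9910403788; exp(-rT) = 0.9792189646
Gamma = exp(-qT) * phi(d1) / (S * sigma * sqrt(T)) = 0.9910403788 * 0.3870617478 / (0.8600 * 0.5700 * 1.0000000000) = 0.782525


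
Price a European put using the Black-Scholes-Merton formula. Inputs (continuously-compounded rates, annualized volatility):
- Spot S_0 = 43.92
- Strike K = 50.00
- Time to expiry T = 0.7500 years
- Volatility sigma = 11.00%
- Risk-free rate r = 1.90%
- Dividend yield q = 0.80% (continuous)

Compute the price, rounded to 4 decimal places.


d1 = (ln(S/K) + (r - q + 0.5*sigma^2) * T) / (sigma * sqrt(T)) = -1.22677178
d2 = d1 - sigma * sqrt(T) = -1.32203458
exp(-rT) = 0.98585105; exp(-qT) = 0.99401796
P = K * exp(-rT) * N(-d2) - S_0 * exp(-qT) * N(-d1)
N(-d1) = 0.89004581; N(-d2) = 0.90692168
P = 50.0000 * 0.98585105 * 0.90692168 - 43.9200 * 0.99401796 * 0.89004581 = 5.8475

Answer: Price = 5.8475


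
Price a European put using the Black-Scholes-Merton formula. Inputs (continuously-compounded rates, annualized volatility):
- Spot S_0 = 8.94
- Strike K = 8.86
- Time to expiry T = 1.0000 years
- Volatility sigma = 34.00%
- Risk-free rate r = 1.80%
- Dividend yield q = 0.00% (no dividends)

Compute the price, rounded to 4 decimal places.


Answer: Price = 1.0754

Derivation:
d1 = (ln(S/K) + (r - q + 0.5*sigma^2) * T) / (sigma * sqrt(T)) = 0.24937890
d2 = d1 - sigma * sqrt(T) = -0.09062110
exp(-rT) = 0.98216103; exp(-qT) = 1.00000000
P = K * exp(-rT) * N(-d2) - S_0 * exp(-qT) * N(-d1)
N(-d1) = 0.40153385; N(-d2) = 0.53610317
P = 8.8600 * 0.98216103 * 0.53610317 - 8.9400 * 1.00000000 * 0.40153385 = 1.0754


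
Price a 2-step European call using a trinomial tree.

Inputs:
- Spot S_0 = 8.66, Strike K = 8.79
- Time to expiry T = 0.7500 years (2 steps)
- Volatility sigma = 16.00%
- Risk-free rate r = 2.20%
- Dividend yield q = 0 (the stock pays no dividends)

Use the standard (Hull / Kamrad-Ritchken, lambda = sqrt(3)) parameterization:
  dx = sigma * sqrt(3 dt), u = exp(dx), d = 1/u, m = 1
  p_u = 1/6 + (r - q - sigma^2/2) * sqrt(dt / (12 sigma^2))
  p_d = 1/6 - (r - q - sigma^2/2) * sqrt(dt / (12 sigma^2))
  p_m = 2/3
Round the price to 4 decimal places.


dt = T/N = 0.375000; dx = sigma*sqrt(3*dt) = 0.169706
u = exp(dx) = 1.184956; d = 1/u = 0.843913
p_u = 0.176831, p_m = 0.666667, p_d = 0.156502
Discount per step: exp(-r*dt) = 0.991784
Stock lattice S(k, j) with j the centered position index:
  k=0: S(0,+0) = 8.6600
  k=1: S(1,-1) = 7.3083; S(1,+0) = 8.6600; S(1,+1) = 10.2617
  k=2: S(2,-2) = 6.1676; S(2,-1) = 7.3083; S(2,+0) = 8.6600; S(2,+1) = 10.2617; S(2,+2) = 12.1597
Terminal payoffs V(N, j) = max(S_T - K, 0):
  V(2,-2) = 0.000000; V(2,-1) = 0.000000; V(2,+0) = 0.000000; V(2,+1) = 1.471719; V(2,+2) = 3.369685
Backward induction: V(k, j) = exp(-r*dt) * [p_u * V(k+1, j+1) + p_m * V(k+1, j) + p_d * V(k+1, j-1)]
  V(1,-1) = exp(-r*dt) * [p_u*0.000000 + p_m*0.000000 + p_d*0.000000] = 0.000000
  V(1,+0) = exp(-r*dt) * [p_u*1.471719 + p_m*0.000000 + p_d*0.000000] = 0.258108
  V(1,+1) = exp(-r*dt) * [p_u*3.369685 + p_m*1.471719 + p_d*0.000000] = 1.564055
  V(0,+0) = exp(-r*dt) * [p_u*1.564055 + p_m*0.258108 + p_d*0.000000] = 0.444960

Answer: Price = V(0,0) = 0.4450


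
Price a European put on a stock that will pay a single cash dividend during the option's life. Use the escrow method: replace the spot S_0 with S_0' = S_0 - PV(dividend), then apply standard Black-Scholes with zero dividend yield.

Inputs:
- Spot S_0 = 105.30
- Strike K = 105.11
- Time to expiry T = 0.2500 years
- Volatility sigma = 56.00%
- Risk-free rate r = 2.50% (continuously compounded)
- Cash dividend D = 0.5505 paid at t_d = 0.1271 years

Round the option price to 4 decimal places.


Answer: Price = 11.4990

Derivation:
PV(D) = D * exp(-r * t_d) = 0.5505 * 0.99682754 = 0.54875356
S_0' = S_0 - PV(D) = 105.3000 - 0.54875356 = 104.75124644
d1 = (ln(S_0'/K) + (r + sigma^2/2)*T) / (sigma*sqrt(T)) = 0.15011085
d2 = d1 - sigma*sqrt(T) = -0.12988915
exp(-rT) = 0.99376949
N(-d1) = 0.44033858; N(-d2) = 0.55167294
P = K * exp(-rT) * N(-d2) - S_0' * N(-d1) = 105.1100 * 0.99376949 * 0.55167294 - 104.75124644 * 0.44033858 = 11.4990


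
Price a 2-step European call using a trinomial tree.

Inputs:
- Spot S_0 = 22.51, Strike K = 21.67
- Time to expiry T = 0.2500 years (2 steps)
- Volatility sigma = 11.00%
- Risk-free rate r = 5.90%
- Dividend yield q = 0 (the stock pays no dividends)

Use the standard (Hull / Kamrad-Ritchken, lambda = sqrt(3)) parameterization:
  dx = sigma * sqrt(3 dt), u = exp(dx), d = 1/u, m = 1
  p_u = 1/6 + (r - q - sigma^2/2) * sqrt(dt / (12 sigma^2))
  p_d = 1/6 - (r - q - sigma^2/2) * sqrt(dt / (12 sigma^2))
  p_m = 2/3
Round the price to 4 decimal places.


dt = T/N = 0.125000; dx = sigma*sqrt(3*dt) = 0.067361
u = exp(dx) = 1.069682; d = 1/u = 0.934858
p_u = 0.215796, p_m = 0.666667, p_d = 0.117538
Discount per step: exp(-r*dt) = 0.992652
Stock lattice S(k, j) with j the centered position index:
  k=0: S(0,+0) = 22.5100
  k=1: S(1,-1) = 21.0436; S(1,+0) = 22.5100; S(1,+1) = 24.0785
  k=2: S(2,-2) = 19.6728; S(2,-1) = 21.0436; S(2,+0) = 22.5100; S(2,+1) = 24.0785; S(2,+2) = 25.7564
Terminal payoffs V(N, j) = max(S_T - K, 0):
  V(2,-2) = 0.000000; V(2,-1) = 0.000000; V(2,+0) = 0.840000; V(2,+1) = 2.408531; V(2,+2) = 4.086360
Backward induction: V(k, j) = exp(-r*dt) * [p_u * V(k+1, j+1) + p_m * V(k+1, j) + p_d * V(k+1, j-1)]
  V(1,-1) = exp(-r*dt) * [p_u*0.840000 + p_m*0.000000 + p_d*0.000000] = 0.179936
  V(1,+0) = exp(-r*dt) * [p_u*2.408531 + p_m*0.840000 + p_d*0.000000] = 1.071817
  V(1,+1) = exp(-r*dt) * [p_u*4.086360 + p_m*2.408531 + p_d*0.840000] = 2.567234
  V(0,+0) = exp(-r*dt) * [p_u*2.567234 + p_m*1.071817 + p_d*0.179936] = 1.280215

Answer: Price = V(0,0) = 1.2802


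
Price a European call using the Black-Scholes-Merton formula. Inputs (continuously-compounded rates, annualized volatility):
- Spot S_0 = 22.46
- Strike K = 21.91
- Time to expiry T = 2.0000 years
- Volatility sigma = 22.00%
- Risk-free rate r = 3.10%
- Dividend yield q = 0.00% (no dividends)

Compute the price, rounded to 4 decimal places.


d1 = (ln(S/K) + (r - q + 0.5*sigma^2) * T) / (sigma * sqrt(T)) = 0.43452610
d2 = d1 - sigma * sqrt(T) = 0.12339912
exp(-rT) = 0.93988289; exp(-qT) = 1.00000000
C = S_0 * exp(-qT) * N(d1) - K * exp(-rT) * N(d2)
N(d1) = 0.66804678; N(d2) = 0.54910447
C = 22.4600 * 1.00000000 * 0.66804678 - 21.9100 * 0.93988289 * 0.54910447 = 3.6967

Answer: Price = 3.6967


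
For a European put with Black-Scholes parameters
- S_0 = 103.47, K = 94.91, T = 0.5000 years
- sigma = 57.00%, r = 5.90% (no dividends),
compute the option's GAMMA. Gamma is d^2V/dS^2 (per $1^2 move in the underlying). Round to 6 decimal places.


Answer: Gamma = 0.008488

Derivation:
d1 = 0.4889646902; d2 = 0.0859138249
phi(d1) = 0.3539917160; exp(-qT) = 1.0000000000; exp(-rT) = 0.9709308776
Gamma = exp(-qT) * phi(d1) / (S * sigma * sqrt(T)) = 1.0000000000 * 0.3539917160 / (103.4700 * 0.5700 * 0.7071067812) = 0.008488


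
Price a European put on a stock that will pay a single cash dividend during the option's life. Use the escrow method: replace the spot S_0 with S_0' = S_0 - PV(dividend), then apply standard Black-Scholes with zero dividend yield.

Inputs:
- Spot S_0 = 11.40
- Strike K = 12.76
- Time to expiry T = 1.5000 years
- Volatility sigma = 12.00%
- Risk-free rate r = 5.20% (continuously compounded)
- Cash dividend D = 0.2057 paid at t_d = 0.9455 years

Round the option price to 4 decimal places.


Answer: Price = 1.0148

Derivation:
PV(D) = D * exp(-r * t_d) = 0.2057 * 0.95202308 = 0.19583115
S_0' = S_0 - PV(D) = 11.4000 - 0.19583115 = 11.20416885
d1 = (ln(S_0'/K) + (r + sigma^2/2)*T) / (sigma*sqrt(T)) = -0.28053019
d2 = d1 - sigma*sqrt(T) = -0.42749958
exp(-rT) = 0.92496443
N(-d1) = 0.61046462; N(-d2) = 0.66549225
P = K * exp(-rT) * N(-d2) - S_0' * N(-d1) = 12.7600 * 0.92496443 * 0.66549225 - 11.20416885 * 0.61046462 = 1.0148


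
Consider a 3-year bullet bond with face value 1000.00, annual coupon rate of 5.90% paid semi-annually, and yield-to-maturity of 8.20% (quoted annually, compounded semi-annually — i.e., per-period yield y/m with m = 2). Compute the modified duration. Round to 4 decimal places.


Answer: Modified duration = 2.6757

Derivation:
Coupon per period c = face * coupon_rate / m = 29.500000
Periods per year m = 2; per-period yield y/m = 0.041000
Number of cashflows N = 6
Cashflows (t years, CF_t, discount factor 1/(1+y/m)^(m*t), PV):
  t = 0.5000: CF_t = 29.500000, DF = 0.960615, PV = 28.338136
  t = 1.0000: CF_t = 29.500000, DF = 0.922781, PV = 27.222033
  t = 1.5000: CF_t = 29.500000, DF = 0.886437, PV = 26.149888
  t = 2.0000: CF_t = 29.500000, DF = 0.851524, PV = 25.119969
  t = 2.5000: CF_t = 29.500000, DF = 0.817987, PV = 24.130614
  t = 3.0000: CF_t = 1029.500000, DF = 0.785770, PV = 808.950549
Price P = sum_t PV_t = 939.911188
First compute Macaulay numerator sum_t t * PV_t:
  t * PV_t at t = 0.5000: 14.169068
  t * PV_t at t = 1.0000: 27.222033
  t * PV_t at t = 1.5000: 39.224831
  t * PV_t at t = 2.0000: 50.239938
  t * PV_t at t = 2.5000: 60.326534
  t * PV_t at t = 3.0000: 2426.851646
Macaulay duration D = 2618.034051 / 939.911188 = 2.785406
Modified duration = D / (1 + y/m) = 2.785406 / (1 + 0.041000) = 2.675702


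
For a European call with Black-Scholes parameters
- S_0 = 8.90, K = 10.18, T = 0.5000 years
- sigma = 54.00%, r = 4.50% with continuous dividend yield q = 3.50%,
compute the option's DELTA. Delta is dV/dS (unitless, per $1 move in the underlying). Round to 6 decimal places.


Answer: Delta = 0.433557

Derivation:
d1 = -0.1478998539; d2 = -0.5297375157
phi(d1) = 0.3946027499; exp(-qT) = 0.9826522357; exp(-rT) = 0.9777512372
N(d1) = 0.4412109018
Delta = exp(-qT) * N(d1) = 0.9826522357 * 0.4412109018 = 0.433557


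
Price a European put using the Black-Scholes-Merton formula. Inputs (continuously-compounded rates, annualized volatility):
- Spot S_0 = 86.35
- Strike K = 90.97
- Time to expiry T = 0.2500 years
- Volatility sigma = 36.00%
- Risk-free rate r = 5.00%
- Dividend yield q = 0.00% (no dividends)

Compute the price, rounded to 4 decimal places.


Answer: Price = 8.2145

Derivation:
d1 = (ln(S/K) + (r - q + 0.5*sigma^2) * T) / (sigma * sqrt(T)) = -0.13011654
d2 = d1 - sigma * sqrt(T) = -0.31011654
exp(-rT) = 0.98757780; exp(-qT) = 1.00000000
P = K * exp(-rT) * N(-d2) - S_0 * exp(-qT) * N(-d1)
N(-d1) = 0.55176289; N(-d2) = 0.62176383
P = 90.9700 * 0.98757780 * 0.62176383 - 86.3500 * 1.00000000 * 0.55176289 = 8.2145


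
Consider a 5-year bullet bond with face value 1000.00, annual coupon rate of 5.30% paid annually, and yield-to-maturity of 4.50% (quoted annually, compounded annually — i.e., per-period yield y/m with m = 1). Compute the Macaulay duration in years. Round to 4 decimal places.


Answer: Macaulay duration = 4.5307 years

Derivation:
Coupon per period c = face * coupon_rate / m = 53.000000
Periods per year m = 1; per-period yield y/m = 0.045000
Number of cashflows N = 5
Cashflows (t years, CF_t, discount factor 1/(1+y/m)^(m*t), PV):
  t = 1.0000: CF_t = 53.000000, DF = 0.956938, PV = 50.717703
  t = 2.0000: CF_t = 53.000000, DF = 0.915730, PV = 48.533687
  t = 3.0000: CF_t = 53.000000, DF = 0.876297, PV = 46.443720
  t = 4.0000: CF_t = 53.000000, DF = 0.838561, PV = 44.443751
  t = 5.0000: CF_t = 1053.000000, DF = 0.802451, PV = 844.980952
Price P = sum_t PV_t = 1035.119814
Macaulay numerator sum_t t * PV_t:
  t * PV_t at t = 1.0000: 50.717703
  t * PV_t at t = 2.0000: 97.067375
  t * PV_t at t = 3.0000: 139.331160
  t * PV_t at t = 4.0000: 177.775005
  t * PV_t at t = 5.0000: 4224.904760
Macaulay duration D = (sum_t t * PV_t) / P = 4689.796003 / 1035.119814 = 4.530679


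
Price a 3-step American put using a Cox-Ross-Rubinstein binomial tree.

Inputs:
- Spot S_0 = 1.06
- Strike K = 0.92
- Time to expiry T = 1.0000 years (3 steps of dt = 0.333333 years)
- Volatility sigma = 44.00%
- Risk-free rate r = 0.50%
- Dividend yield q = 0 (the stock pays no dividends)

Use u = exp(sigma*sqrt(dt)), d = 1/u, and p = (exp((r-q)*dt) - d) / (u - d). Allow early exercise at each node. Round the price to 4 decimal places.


dt = T/N = 0.333333
u = exp(sigma*sqrt(dt)) = 1.289216; d = 1/u = 0.775665
p = (exp((r-q)*dt) - d) / (u - d) = 0.440079
Discount per step: exp(-r*dt) = 0.998335
Stock lattice S(k, i) with i counting down-moves:
  k=0: S(0,0) = 1.0600
  k=1: S(1,0) = 1.3666; S(1,1) = 0.8222
  k=2: S(2,0) = 1.7618; S(2,1) = 1.0600; S(2,2) = 0.6378
  k=3: S(3,0) = 2.2713; S(3,1) = 1.3666; S(3,2) = 0.8222; S(3,3) = 0.4947
Terminal payoffs V(N, i) = max(K - S_T, 0):
  V(3,0) = 0.000000; V(3,1) = 0.000000; V(3,2) = 0.097795; V(3,3) = 0.425315
Backward induction: V(k, i) = exp(-r*dt) * [p * V(k+1, i) + (1-p) * V(k+1, i+1)]; then take max(V_cont, immediate exercise) for American.
  V(2,0) = exp(-r*dt) * [p*0.000000 + (1-p)*0.000000] = 0.000000; exercise = 0.000000; V(2,0) = max -> 0.000000
  V(2,1) = exp(-r*dt) * [p*0.000000 + (1-p)*0.097795] = 0.054666; exercise = 0.000000; V(2,1) = max -> 0.054666
  V(2,2) = exp(-r*dt) * [p*0.097795 + (1-p)*0.425315] = 0.280712; exercise = 0.282244; V(2,2) = max -> 0.282244
  V(1,0) = exp(-r*dt) * [p*0.000000 + (1-p)*0.054666] = 0.030558; exercise = 0.000000; V(1,0) = max -> 0.030558
  V(1,1) = exp(-r*dt) * [p*0.054666 + (1-p)*0.282244] = 0.181788; exercise = 0.097795; V(1,1) = max -> 0.181788
  V(0,0) = exp(-r*dt) * [p*0.030558 + (1-p)*0.181788] = 0.115043; exercise = 0.000000; V(0,0) = max -> 0.115043

Answer: Price = V(0,0) = 0.1150


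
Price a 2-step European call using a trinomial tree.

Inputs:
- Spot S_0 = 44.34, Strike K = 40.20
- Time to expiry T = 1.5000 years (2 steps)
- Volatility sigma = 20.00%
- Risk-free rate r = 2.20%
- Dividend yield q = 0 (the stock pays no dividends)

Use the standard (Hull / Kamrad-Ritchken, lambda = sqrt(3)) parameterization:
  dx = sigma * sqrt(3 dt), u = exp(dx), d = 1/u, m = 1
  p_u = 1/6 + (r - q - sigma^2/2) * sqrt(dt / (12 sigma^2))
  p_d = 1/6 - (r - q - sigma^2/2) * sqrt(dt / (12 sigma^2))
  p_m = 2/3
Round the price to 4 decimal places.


dt = T/N = 0.750000; dx = sigma*sqrt(3*dt) = 0.300000
u = exp(dx) = 1.349859; d = 1/u = 0.740818
p_u = 0.169167, p_m = 0.666667, p_d = 0.164167
Discount per step: exp(-r*dt) = 0.983635
Stock lattice S(k, j) with j the centered position index:
  k=0: S(0,+0) = 44.3400
  k=1: S(1,-1) = 32.8479; S(1,+0) = 44.3400; S(1,+1) = 59.8527
  k=2: S(2,-2) = 24.3343; S(2,-1) = 32.8479; S(2,+0) = 44.3400; S(2,+1) = 59.8527; S(2,+2) = 80.7927
Terminal payoffs V(N, j) = max(S_T - K, 0):
  V(2,-2) = 0.000000; V(2,-1) = 0.000000; V(2,+0) = 4.140000; V(2,+1) = 19.652740; V(2,+2) = 40.592748
Backward induction: V(k, j) = exp(-r*dt) * [p_u * V(k+1, j+1) + p_m * V(k+1, j) + p_d * V(k+1, j-1)]
  V(1,-1) = exp(-r*dt) * [p_u*4.140000 + p_m*0.000000 + p_d*0.000000] = 0.688889
  V(1,+0) = exp(-r*dt) * [p_u*19.652740 + p_m*4.140000 + p_d*0.000000] = 5.985016
  V(1,+1) = exp(-r*dt) * [p_u*40.592748 + p_m*19.652740 + p_d*4.140000] = 20.310513
  V(0,+0) = exp(-r*dt) * [p_u*20.310513 + p_m*5.985016 + p_d*0.688889] = 7.415593

Answer: Price = V(0,0) = 7.4156


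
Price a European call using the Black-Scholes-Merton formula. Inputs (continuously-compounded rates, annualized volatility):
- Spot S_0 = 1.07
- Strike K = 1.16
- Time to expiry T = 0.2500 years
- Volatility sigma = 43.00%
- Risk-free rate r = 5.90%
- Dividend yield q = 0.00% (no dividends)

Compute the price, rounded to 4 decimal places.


d1 = (ln(S/K) + (r - q + 0.5*sigma^2) * T) / (sigma * sqrt(T)) = -0.19952957
d2 = d1 - sigma * sqrt(T) = -0.41452957
exp(-rT) = 0.98535825; exp(-qT) = 1.00000000
C = S_0 * exp(-qT) * N(d1) - K * exp(-rT) * N(d2)
N(d1) = 0.42092426; N(d2) = 0.33924316
C = 1.0700 * 1.00000000 * 0.42092426 - 1.1600 * 0.98535825 * 0.33924316 = 0.0626

Answer: Price = 0.0626


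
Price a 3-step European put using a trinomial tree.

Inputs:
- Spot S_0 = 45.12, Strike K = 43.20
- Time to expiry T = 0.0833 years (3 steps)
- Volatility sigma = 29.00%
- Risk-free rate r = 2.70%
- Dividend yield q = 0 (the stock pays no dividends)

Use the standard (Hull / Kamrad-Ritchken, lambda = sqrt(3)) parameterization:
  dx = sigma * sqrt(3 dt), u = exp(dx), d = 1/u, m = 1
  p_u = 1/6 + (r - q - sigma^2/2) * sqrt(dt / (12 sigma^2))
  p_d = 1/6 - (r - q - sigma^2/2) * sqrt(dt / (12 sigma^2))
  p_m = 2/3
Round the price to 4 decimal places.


dt = T/N = 0.027767; dx = sigma*sqrt(3*dt) = 0.083699
u = exp(dx) = 1.087302; d = 1/u = 0.919708
p_u = 0.164170, p_m = 0.666667, p_d = 0.169163
Discount per step: exp(-r*dt) = 0.999251
Stock lattice S(k, j) with j the centered position index:
  k=0: S(0,+0) = 45.1200
  k=1: S(1,-1) = 41.4972; S(1,+0) = 45.1200; S(1,+1) = 49.0590
  k=2: S(2,-2) = 38.1653; S(2,-1) = 41.4972; S(2,+0) = 45.1200; S(2,+1) = 49.0590; S(2,+2) = 53.3420
  k=3: S(3,-3) = 35.1010; S(3,-2) = 38.1653; S(3,-1) = 41.4972; S(3,+0) = 45.1200; S(3,+1) = 49.0590; S(3,+2) = 53.3420; S(3,+3) = 57.9988
Terminal payoffs V(N, j) = max(K - S_T, 0):
  V(3,-3) = 8.099040; V(3,-2) = 5.034670; V(3,-1) = 1.702775; V(3,+0) = 0.000000; V(3,+1) = 0.000000; V(3,+2) = 0.000000; V(3,+3) = 0.000000
Backward induction: V(k, j) = exp(-r*dt) * [p_u * V(k+1, j+1) + p_m * V(k+1, j) + p_d * V(k+1, j-1)]
  V(2,-2) = exp(-r*dt) * [p_u*1.702775 + p_m*5.034670 + p_d*8.099040] = 5.002298
  V(2,-1) = exp(-r*dt) * [p_u*0.000000 + p_m*1.702775 + p_d*5.034670] = 1.985374
  V(2,+0) = exp(-r*dt) * [p_u*0.000000 + p_m*0.000000 + p_d*1.702775] = 0.287831
  V(2,+1) = exp(-r*dt) * [p_u*0.000000 + p_m*0.000000 + p_d*0.000000] = 0.000000
  V(2,+2) = exp(-r*dt) * [p_u*0.000000 + p_m*0.000000 + p_d*0.000000] = 0.000000
  V(1,-1) = exp(-r*dt) * [p_u*0.287831 + p_m*1.985374 + p_d*5.002298] = 2.215379
  V(1,+0) = exp(-r*dt) * [p_u*0.000000 + p_m*0.287831 + p_d*1.985374] = 0.527344
  V(1,+1) = exp(-r*dt) * [p_u*0.000000 + p_m*0.000000 + p_d*0.287831] = 0.048654
  V(0,+0) = exp(-r*dt) * [p_u*0.048654 + p_m*0.527344 + p_d*2.215379] = 0.733760

Answer: Price = V(0,0) = 0.7338


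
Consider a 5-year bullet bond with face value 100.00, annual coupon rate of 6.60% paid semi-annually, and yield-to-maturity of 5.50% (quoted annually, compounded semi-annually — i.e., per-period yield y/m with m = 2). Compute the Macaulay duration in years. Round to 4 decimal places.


Answer: Macaulay duration = 4.3572 years

Derivation:
Coupon per period c = face * coupon_rate / m = 3.300000
Periods per year m = 2; per-period yield y/m = 0.027500
Number of cashflows N = 10
Cashflows (t years, CF_t, discount factor 1/(1+y/m)^(m*t), PV):
  t = 0.5000: CF_t = 3.300000, DF = 0.973236, PV = 3.211679
  t = 1.0000: CF_t = 3.300000, DF = 0.947188, PV = 3.125721
  t = 1.5000: CF_t = 3.300000, DF = 0.921838, PV = 3.042065
  t = 2.0000: CF_t = 3.300000, DF = 0.897166, PV = 2.960647
  t = 2.5000: CF_t = 3.300000, DF = 0.873154, PV = 2.881408
  t = 3.0000: CF_t = 3.300000, DF = 0.849785, PV = 2.804290
  t = 3.5000: CF_t = 3.300000, DF = 0.827041, PV = 2.729236
  t = 4.0000: CF_t = 3.300000, DF = 0.804906, PV = 2.656191
  t = 4.5000: CF_t = 3.300000, DF = 0.783364, PV = 2.585101
  t = 5.0000: CF_t = 103.300000, DF = 0.762398, PV = 78.755704
Price P = sum_t PV_t = 104.752042
Macaulay numerator sum_t t * PV_t:
  t * PV_t at t = 0.5000: 1.605839
  t * PV_t at t = 1.0000: 3.125721
  t * PV_t at t = 1.5000: 4.563097
  t * PV_t at t = 2.0000: 5.921294
  t * PV_t at t = 2.5000: 7.203520
  t * PV_t at t = 3.0000: 8.412871
  t * PV_t at t = 3.5000: 9.552327
  t * PV_t at t = 4.0000: 10.624764
  t * PV_t at t = 4.5000: 11.632953
  t * PV_t at t = 5.0000: 393.778518
Macaulay duration D = (sum_t t * PV_t) / P = 456.420905 / 104.752042 = 4.357155


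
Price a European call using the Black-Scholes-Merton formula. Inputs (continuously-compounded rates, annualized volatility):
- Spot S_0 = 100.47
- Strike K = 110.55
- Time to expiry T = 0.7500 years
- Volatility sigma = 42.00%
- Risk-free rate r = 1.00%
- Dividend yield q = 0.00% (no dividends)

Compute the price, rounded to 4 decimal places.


Answer: Price = 10.9773

Derivation:
d1 = (ln(S/K) + (r - q + 0.5*sigma^2) * T) / (sigma * sqrt(T)) = -0.06037086
d2 = d1 - sigma * sqrt(T) = -0.42410153
exp(-rT) = 0.99252805; exp(-qT) = 1.00000000
C = S_0 * exp(-qT) * N(d1) - K * exp(-rT) * N(d2)
N(d1) = 0.47593013; N(d2) = 0.33574589
C = 100.4700 * 1.00000000 * 0.47593013 - 110.5500 * 0.99252805 * 0.33574589 = 10.9773


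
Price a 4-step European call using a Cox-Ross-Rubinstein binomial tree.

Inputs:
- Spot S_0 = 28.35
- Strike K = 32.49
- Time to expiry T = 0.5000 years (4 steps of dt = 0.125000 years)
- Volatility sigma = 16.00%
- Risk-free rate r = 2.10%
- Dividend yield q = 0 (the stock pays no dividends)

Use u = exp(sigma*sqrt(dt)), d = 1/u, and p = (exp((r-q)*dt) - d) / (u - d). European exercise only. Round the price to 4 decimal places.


dt = T/N = 0.125000
u = exp(sigma*sqrt(dt)) = 1.058199; d = 1/u = 0.945002
p = (exp((r-q)*dt) - d) / (u - d) = 0.509082
Discount per step: exp(-r*dt) = 0.997378
Stock lattice S(k, i) with i counting down-moves:
  k=0: S(0,0) = 28.3500
  k=1: S(1,0) = 29.9999; S(1,1) = 26.7908
  k=2: S(2,0) = 31.7459; S(2,1) = 28.3500; S(2,2) = 25.3174
  k=3: S(3,0) = 33.5935; S(3,1) = 29.9999; S(3,2) = 26.7908; S(3,3) = 23.9249
  k=4: S(4,0) = 35.5486; S(4,1) = 31.7459; S(4,2) = 28.3500; S(4,3) = 25.3174; S(4,4) = 22.6091
Terminal payoffs V(N, i) = max(S_T - K, 0):
  V(4,0) = 3.058615; V(4,1) = 0.000000; V(4,2) = 0.000000; V(4,3) = 0.000000; V(4,4) = 0.000000
Backward induction: V(k, i) = exp(-r*dt) * [p * V(k+1, i) + (1-p) * V(k+1, i+1)].
  V(3,0) = exp(-r*dt) * [p*3.058615 + (1-p)*0.000000] = 1.553003
  V(3,1) = exp(-r*dt) * [p*0.000000 + (1-p)*0.000000] = 0.000000
  V(3,2) = exp(-r*dt) * [p*0.000000 + (1-p)*0.000000] = 0.000000
  V(3,3) = exp(-r*dt) * [p*0.000000 + (1-p)*0.000000] = 0.000000
  V(2,0) = exp(-r*dt) * [p*1.553003 + (1-p)*0.000000] = 0.788533
  V(2,1) = exp(-r*dt) * [p*0.000000 + (1-p)*0.000000] = 0.000000
  V(2,2) = exp(-r*dt) * [p*0.000000 + (1-p)*0.000000] = 0.000000
  V(1,0) = exp(-r*dt) * [p*0.788533 + (1-p)*0.000000] = 0.400375
  V(1,1) = exp(-r*dt) * [p*0.000000 + (1-p)*0.000000] = 0.000000
  V(0,0) = exp(-r*dt) * [p*0.400375 + (1-p)*0.000000] = 0.203289

Answer: Price = V(0,0) = 0.2033


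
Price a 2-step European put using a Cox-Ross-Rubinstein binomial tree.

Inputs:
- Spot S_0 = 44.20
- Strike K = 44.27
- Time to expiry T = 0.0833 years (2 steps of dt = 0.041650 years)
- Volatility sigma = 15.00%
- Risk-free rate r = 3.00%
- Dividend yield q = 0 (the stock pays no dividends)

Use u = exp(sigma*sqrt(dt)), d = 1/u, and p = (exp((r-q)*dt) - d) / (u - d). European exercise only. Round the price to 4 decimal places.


dt = T/N = 0.041650
u = exp(sigma*sqrt(dt)) = 1.031086; d = 1/u = 0.969851
p = (exp((r-q)*dt) - d) / (u - d) = 0.512765
Discount per step: exp(-r*dt) = 0.998751
Stock lattice S(k, i) with i counting down-moves:
  k=0: S(0,0) = 44.2000
  k=1: S(1,0) = 45.5740; S(1,1) = 42.8674
  k=2: S(2,0) = 46.9907; S(2,1) = 44.2000; S(2,2) = 41.5750
Terminal payoffs V(N, i) = max(K - S_T, 0):
  V(2,0) = 0.000000; V(2,1) = 0.070000; V(2,2) = 2.694968
Backward induction: V(k, i) = exp(-r*dt) * [p * V(k+1, i) + (1-p) * V(k+1, i+1)].
  V(1,0) = exp(-r*dt) * [p*0.000000 + (1-p)*0.070000] = 0.034064
  V(1,1) = exp(-r*dt) * [p*0.070000 + (1-p)*2.694968] = 1.347291
  V(0,0) = exp(-r*dt) * [p*0.034064 + (1-p)*1.347291] = 0.673072

Answer: Price = V(0,0) = 0.6731


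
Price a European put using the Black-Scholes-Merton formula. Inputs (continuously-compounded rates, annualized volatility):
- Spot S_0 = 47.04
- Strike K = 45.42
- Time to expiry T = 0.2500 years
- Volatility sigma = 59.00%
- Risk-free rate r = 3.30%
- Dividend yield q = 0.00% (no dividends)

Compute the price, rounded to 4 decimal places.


Answer: Price = 4.4602

Derivation:
d1 = (ln(S/K) + (r - q + 0.5*sigma^2) * T) / (sigma * sqrt(T)) = 0.29426531
d2 = d1 - sigma * sqrt(T) = -0.00073469
exp(-rT) = 0.99178394; exp(-qT) = 1.00000000
P = K * exp(-rT) * N(-d2) - S_0 * exp(-qT) * N(-d1)
N(-d1) = 0.38427759; N(-d2) = 0.50029310
P = 45.4200 * 0.99178394 * 0.50029310 - 47.0400 * 1.00000000 * 0.38427759 = 4.4602


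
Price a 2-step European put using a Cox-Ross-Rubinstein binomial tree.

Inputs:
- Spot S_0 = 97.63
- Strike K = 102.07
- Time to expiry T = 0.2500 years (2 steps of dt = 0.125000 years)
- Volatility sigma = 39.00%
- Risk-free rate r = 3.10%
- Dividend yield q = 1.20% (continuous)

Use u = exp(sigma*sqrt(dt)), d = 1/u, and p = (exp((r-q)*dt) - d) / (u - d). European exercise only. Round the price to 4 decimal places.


dt = T/N = 0.125000
u = exp(sigma*sqrt(dt)) = 1.147844; d = 1/u = 0.871198
p = (exp((r-q)*dt) - d) / (u - d) = 0.474178
Discount per step: exp(-r*dt) = 0.996132
Stock lattice S(k, i) with i counting down-moves:
  k=0: S(0,0) = 97.6300
  k=1: S(1,0) = 112.0641; S(1,1) = 85.0551
  k=2: S(2,0) = 128.6321; S(2,1) = 97.6300; S(2,2) = 74.0998
Terminal payoffs V(N, i) = max(K - S_T, 0):
  V(2,0) = 0.000000; V(2,1) = 4.440000; V(2,2) = 27.970174
Backward induction: V(k, i) = exp(-r*dt) * [p * V(k+1, i) + (1-p) * V(k+1, i+1)].
  V(1,0) = exp(-r*dt) * [p*0.000000 + (1-p)*4.440000] = 2.325619
  V(1,1) = exp(-r*dt) * [p*4.440000 + (1-p)*27.970174] = 16.747655
  V(0,0) = exp(-r*dt) * [p*2.325619 + (1-p)*16.747655] = 9.870716

Answer: Price = V(0,0) = 9.8707


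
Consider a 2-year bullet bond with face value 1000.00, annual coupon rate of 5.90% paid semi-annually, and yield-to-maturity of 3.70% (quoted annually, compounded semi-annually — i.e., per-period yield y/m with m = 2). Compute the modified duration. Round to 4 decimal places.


Coupon per period c = face * coupon_rate / m = 29.500000
Periods per year m = 2; per-period yield y/m = 0.018500
Number of cashflows N = 4
Cashflows (t years, CF_t, discount factor 1/(1+y/m)^(m*t), PV):
  t = 0.5000: CF_t = 29.500000, DF = 0.981836, PV = 28.964163
  t = 1.0000: CF_t = 29.500000, DF = 0.964002, PV = 28.438059
  t = 1.5000: CF_t = 29.500000, DF = 0.946492, PV = 27.921511
  t = 2.0000: CF_t = 1029.500000, DF = 0.929300, PV = 956.714195
Price P = sum_t PV_t = 1042.037928
First compute Macaulay numerator sum_t t * PV_t:
  t * PV_t at t = 0.5000: 14.482081
  t * PV_t at t = 1.0000: 28.438059
  t * PV_t at t = 1.5000: 41.882266
  t * PV_t at t = 2.0000: 1913.428389
Macaulay duration D = 1998.230796 / 1042.037928 = 1.917618
Modified duration = D / (1 + y/m) = 1.917618 / (1 + 0.018500) = 1.882787

Answer: Modified duration = 1.8828


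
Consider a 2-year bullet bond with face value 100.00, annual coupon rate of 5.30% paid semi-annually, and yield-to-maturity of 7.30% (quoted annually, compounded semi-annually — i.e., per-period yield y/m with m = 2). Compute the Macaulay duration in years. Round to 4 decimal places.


Coupon per period c = face * coupon_rate / m = 2.650000
Periods per year m = 2; per-period yield y/m = 0.036500
Number of cashflows N = 4
Cashflows (t years, CF_t, discount factor 1/(1+y/m)^(m*t), PV):
  t = 0.5000: CF_t = 2.650000, DF = 0.964785, PV = 2.556681
  t = 1.0000: CF_t = 2.650000, DF = 0.930811, PV = 2.466648
  t = 1.5000: CF_t = 2.650000, DF = 0.898033, PV = 2.379786
  t = 2.0000: CF_t = 102.650000, DF = 0.866409, PV = 88.936847
Price P = sum_t PV_t = 96.339963
Macaulay numerator sum_t t * PV_t:
  t * PV_t at t = 0.5000: 1.278341
  t * PV_t at t = 1.0000: 2.466648
  t * PV_t at t = 1.5000: 3.569679
  t * PV_t at t = 2.0000: 177.873694
Macaulay duration D = (sum_t t * PV_t) / P = 185.188362 / 96.339963 = 1.922238

Answer: Macaulay duration = 1.9222 years


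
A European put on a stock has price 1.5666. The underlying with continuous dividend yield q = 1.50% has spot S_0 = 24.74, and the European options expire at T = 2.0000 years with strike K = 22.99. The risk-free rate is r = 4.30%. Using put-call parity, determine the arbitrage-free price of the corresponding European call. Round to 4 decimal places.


Put-call parity: C - P = S_0 * exp(-qT) - K * exp(-rT).
S_0 * exp(-qT) = 24.7400 * 0.97044553 = 24.00882250
K * exp(-rT) = 22.9900 * 0.91759423 = 21.09549138
C = P + S*exp(-qT) - K*exp(-rT)
C = 1.5666 + 24.00882250 - 21.09549138 = 4.4799

Answer: Call price = 4.4799
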